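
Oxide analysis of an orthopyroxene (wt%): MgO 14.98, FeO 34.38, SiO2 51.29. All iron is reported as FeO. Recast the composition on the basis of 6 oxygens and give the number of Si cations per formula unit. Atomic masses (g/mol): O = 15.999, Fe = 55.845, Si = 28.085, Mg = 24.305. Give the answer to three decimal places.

14.98 wt% MgO ÷ 40.304 g/mol = 0.37168 mol, giving 0.37168 Mg and 0.37168 O.
34.38 wt% FeO ÷ 71.844 g/mol = 0.47854 mol, giving 0.47854 Fe and 0.47854 O.
51.29 wt% SiO2 ÷ 60.083 g/mol = 0.85365 mol, giving 0.85365 Si and 1.70730 O.
Oxygen sums to 2.55752; scaling by 6/2.55752 = 2.34602 puts the formula on 6 O.
Si: 0.85365 × 2.34602 = 2.003 atoms per formula unit.

2.003 Si apfu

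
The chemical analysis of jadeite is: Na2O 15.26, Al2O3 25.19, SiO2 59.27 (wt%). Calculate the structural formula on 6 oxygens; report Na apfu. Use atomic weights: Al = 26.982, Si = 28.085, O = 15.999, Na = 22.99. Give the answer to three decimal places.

Na2O (M=61.979): mol = 0.24621; Na = 0.49242, O = 0.24621.
Al2O3 (M=101.961): mol = 0.24706; Al = 0.49412, O = 0.74118.
SiO2 (M=60.083): mol = 0.98647; Si = 0.98647, O = 1.97294.
ΣO = 2.96033; factor = 6/ΣO = 2.02680.
Na apfu = 0.49242 × 2.02680 = 0.998.

0.998 Na apfu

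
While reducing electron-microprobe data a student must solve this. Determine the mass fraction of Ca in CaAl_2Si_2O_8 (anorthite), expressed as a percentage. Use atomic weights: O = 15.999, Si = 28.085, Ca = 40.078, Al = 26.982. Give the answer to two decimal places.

14.41 mass %

Molar mass of CaAl_2Si_2O_8: 1*40.078 + 2*26.982 + 2*28.085 + 8*15.999 = 278.204 g/mol.
Mass of Ca per formula unit: 1 × 40.078 = 40.078 g.
Weight fraction Ca = 40.078 / 278.204 = 0.1441.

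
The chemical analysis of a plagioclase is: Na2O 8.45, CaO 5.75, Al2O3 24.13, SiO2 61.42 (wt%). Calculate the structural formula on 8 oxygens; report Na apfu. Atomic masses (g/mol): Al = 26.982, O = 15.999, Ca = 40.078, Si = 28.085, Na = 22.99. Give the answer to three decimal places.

0.729 Na apfu

8.45 wt% Na2O ÷ 61.979 g/mol = 0.13634 mol, giving 0.27268 Na and 0.13634 O.
5.75 wt% CaO ÷ 56.077 g/mol = 0.10254 mol, giving 0.10254 Ca and 0.10254 O.
24.13 wt% Al2O3 ÷ 101.961 g/mol = 0.23666 mol, giving 0.47332 Al and 0.70998 O.
61.42 wt% SiO2 ÷ 60.083 g/mol = 1.02225 mol, giving 1.02225 Si and 2.04450 O.
Oxygen sums to 2.99336; scaling by 8/2.99336 = 2.67258 puts the formula on 8 O.
Na: 0.27268 × 2.67258 = 0.729 atoms per formula unit.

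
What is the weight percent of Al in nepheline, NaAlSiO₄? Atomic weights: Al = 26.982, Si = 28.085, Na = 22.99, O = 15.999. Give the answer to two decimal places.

18.99 weight percent

Molar mass of NaAlSiO₄: 1×22.99 + 1×26.982 + 1×28.085 + 4×15.999 = 142.053 g/mol.
Mass of Al per formula unit: 1 × 26.982 = 26.982 g.
Weight fraction Al = 26.982 / 142.053 = 0.1899.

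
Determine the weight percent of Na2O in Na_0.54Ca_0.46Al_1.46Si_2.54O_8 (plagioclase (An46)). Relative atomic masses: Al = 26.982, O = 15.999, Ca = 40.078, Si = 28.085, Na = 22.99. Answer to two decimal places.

Formula mass = 269.572 g/mol.
0.54 Na → 0.2700 mol Na2O per formula unit; M(Na2O) = 61.979, so Na2O mass = 16.734 g.
16.734/269.572 × 100 = 6.21 wt%.

6.21 wt%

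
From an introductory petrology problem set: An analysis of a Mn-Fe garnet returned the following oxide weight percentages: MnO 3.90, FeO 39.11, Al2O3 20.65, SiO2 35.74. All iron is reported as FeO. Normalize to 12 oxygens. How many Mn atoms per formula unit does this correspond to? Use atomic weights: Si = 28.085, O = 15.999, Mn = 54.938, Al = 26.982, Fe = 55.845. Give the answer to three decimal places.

MnO: 3.90/70.937 = 0.05498 mol → 0.05498 mol Mn, 0.05498 mol O.
FeO: 39.11/71.844 = 0.54437 mol → 0.54437 mol Fe, 0.54437 mol O.
Al2O3: 20.65/101.961 = 0.20253 mol → 0.40506 mol Al, 0.60759 mol O.
SiO2: 35.74/60.083 = 0.59484 mol → 0.59484 mol Si, 1.18968 mol O.
Total oxygen = 2.39662 mol. Normalization factor = 12/2.39662 = 5.00705.
Mn per 12 O = 0.05498 × 5.00705 = 0.275.

0.275 Mn apfu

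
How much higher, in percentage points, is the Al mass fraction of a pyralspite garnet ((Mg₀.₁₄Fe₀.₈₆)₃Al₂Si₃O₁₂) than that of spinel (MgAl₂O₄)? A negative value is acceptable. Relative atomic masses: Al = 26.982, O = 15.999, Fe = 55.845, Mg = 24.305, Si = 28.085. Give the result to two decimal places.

First mineral: 53.964 g Al in 484.495 g formula = 11.14 wt% Al.
Second mineral: 53.964 g Al in 142.265 g formula = 37.93 wt% Al.
11.14% − 37.93% gives a difference of -26.79 percentage points.

-26.79 percentage points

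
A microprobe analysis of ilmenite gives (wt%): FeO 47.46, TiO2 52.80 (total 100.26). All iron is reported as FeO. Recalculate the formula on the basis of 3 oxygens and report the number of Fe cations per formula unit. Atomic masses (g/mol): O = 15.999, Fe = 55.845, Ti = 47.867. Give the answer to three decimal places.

47.46 wt% FeO ÷ 71.844 g/mol = 0.66060 mol, giving 0.66060 Fe and 0.66060 O.
52.80 wt% TiO2 ÷ 79.865 g/mol = 0.66112 mol, giving 0.66112 Ti and 1.32224 O.
Oxygen sums to 1.98284; scaling by 3/1.98284 = 1.51298 puts the formula on 3 O.
Fe: 0.66060 × 1.51298 = 0.999 atoms per formula unit.

0.999 Fe apfu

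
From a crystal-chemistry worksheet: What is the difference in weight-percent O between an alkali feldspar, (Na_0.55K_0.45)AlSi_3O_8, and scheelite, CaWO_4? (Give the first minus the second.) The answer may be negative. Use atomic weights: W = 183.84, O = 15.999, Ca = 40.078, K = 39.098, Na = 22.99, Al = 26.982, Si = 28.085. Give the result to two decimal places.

First mineral: 127.992 g O in 269.468 g formula = 47.50 wt% O.
Second mineral: 63.996 g O in 287.914 g formula = 22.23 wt% O.
47.50% − 22.23% gives a difference of 25.27 percentage points.

25.27 percentage points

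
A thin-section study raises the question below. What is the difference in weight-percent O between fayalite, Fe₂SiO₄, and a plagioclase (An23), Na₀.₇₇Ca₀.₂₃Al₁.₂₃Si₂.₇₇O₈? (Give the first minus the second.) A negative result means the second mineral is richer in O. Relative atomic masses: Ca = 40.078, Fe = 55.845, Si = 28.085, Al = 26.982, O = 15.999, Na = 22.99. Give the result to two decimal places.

M(Fe₂SiO₄) = 203.771 g/mol, so wt% O = 63.996/203.771 × 100 = 31.41%.
M(Na₀.₇₇Ca₀.₂₃Al₁.₂₃Si₂.₇₇O₈) = 265.896 g/mol, so wt% O = 127.992/265.896 × 100 = 48.14%.
31.41 − 48.14 = -16.73 pp.

-16.73 percentage points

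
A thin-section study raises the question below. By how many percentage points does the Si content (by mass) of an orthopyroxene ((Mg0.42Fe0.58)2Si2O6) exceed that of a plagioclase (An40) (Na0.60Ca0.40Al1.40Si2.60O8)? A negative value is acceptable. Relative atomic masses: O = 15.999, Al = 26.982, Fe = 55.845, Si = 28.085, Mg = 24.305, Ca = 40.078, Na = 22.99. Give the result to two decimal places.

Si in (Mg0.42Fe0.58)2Si2O6: molar mass 237.360 g/mol; 2×28.085 = 56.170 g → 23.66 wt%.
Si in Na0.60Ca0.40Al1.40Si2.60O8: molar mass 268.613 g/mol; 2.60×28.085 = 73.021 g → 27.18 wt%.
Difference = 23.66 − 27.18 = -3.52 percentage points.

-3.52 percentage points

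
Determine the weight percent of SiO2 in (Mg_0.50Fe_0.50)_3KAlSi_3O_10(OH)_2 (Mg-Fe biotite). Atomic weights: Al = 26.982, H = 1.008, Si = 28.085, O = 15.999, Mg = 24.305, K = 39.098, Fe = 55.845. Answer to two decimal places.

38.80 wt%

M((Mg_0.50Fe_0.50)_3KAlSi_3O_10(OH)_2) = 464.564 g/mol; M(SiO2) = 60.083 g/mol.
Moles SiO2 per formula unit = 3 Si ÷ 1 = 3.0000.
SiO2 fraction = (3.0000 × 60.083) / 464.564 = 180.249/464.564 = 0.3880.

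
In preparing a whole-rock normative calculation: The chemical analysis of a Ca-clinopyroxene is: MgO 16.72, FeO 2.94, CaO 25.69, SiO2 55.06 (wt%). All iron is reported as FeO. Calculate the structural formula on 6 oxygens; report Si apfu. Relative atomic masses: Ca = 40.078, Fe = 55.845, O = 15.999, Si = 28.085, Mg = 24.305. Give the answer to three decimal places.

MgO (M=40.304): mol = 0.41485; Mg = 0.41485, O = 0.41485.
FeO (M=71.844): mol = 0.04092; Fe = 0.04092, O = 0.04092.
CaO (M=56.077): mol = 0.45812; Ca = 0.45812, O = 0.45812.
SiO2 (M=60.083): mol = 0.91640; Si = 0.91640, O = 1.83280.
ΣO = 2.74669; factor = 6/ΣO = 2.18445.
Si apfu = 0.91640 × 2.18445 = 2.002.

2.002 Si apfu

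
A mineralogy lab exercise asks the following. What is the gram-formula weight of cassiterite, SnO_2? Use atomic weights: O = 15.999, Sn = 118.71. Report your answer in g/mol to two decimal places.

150.71 g/mol

M = 1*118.71 + 2*15.999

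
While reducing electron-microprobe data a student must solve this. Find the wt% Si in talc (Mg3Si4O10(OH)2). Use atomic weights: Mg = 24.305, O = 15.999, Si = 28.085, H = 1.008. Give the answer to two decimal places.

29.62 wt%

Formula mass = 3×24.305 + 4×28.085 + 12×15.999 + 2×1.008 = 379.259 g/mol, of which 112.340 g is Si.
So Si makes up 112.340/379.259 = 0.2962 of the mass, i.e. 29.62%.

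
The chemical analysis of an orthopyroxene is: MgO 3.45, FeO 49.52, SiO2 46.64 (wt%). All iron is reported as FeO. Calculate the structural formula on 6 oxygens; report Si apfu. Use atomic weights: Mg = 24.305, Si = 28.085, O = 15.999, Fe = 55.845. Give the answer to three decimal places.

3.45 wt% MgO ÷ 40.304 g/mol = 0.08560 mol, giving 0.08560 Mg and 0.08560 O.
49.52 wt% FeO ÷ 71.844 g/mol = 0.68927 mol, giving 0.68927 Fe and 0.68927 O.
46.64 wt% SiO2 ÷ 60.083 g/mol = 0.77626 mol, giving 0.77626 Si and 1.55252 O.
Oxygen sums to 2.32739; scaling by 6/2.32739 = 2.57800 puts the formula on 6 O.
Si: 0.77626 × 2.57800 = 2.001 atoms per formula unit.

2.001 Si apfu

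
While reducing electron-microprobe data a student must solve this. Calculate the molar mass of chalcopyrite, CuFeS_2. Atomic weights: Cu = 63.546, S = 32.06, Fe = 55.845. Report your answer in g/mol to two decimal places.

183.51 g/mol

Cu: 1 × 63.546 = 63.5460
Fe: 1 × 55.845 = 55.8450
S: 2 × 32.06 = 64.1200
Summing the contributions gives the formula mass.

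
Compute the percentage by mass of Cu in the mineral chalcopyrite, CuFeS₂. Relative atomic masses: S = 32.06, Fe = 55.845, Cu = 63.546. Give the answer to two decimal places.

M(CuFeS₂) = 183.511 g/mol.
Cu contributes 1 × 63.546 = 63.546 g per mole.
63.546/183.511 = 0.3463 → 34.63%.

34.63 mass %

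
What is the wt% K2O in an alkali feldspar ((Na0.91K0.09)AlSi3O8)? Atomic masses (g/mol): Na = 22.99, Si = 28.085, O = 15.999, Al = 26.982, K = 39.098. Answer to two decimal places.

Formula mass = 263.669 g/mol.
0.09 K → 0.0450 mol K2O per formula unit; M(K2O) = 94.195, so K2O mass = 4.239 g.
4.239/263.669 × 100 = 1.61 wt%.

1.61 wt%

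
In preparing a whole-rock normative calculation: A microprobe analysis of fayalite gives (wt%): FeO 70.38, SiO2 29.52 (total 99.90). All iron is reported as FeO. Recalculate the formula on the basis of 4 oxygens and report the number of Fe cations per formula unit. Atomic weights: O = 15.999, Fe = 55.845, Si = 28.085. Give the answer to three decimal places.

1.997 Fe apfu

70.38 wt% FeO ÷ 71.844 g/mol = 0.97962 mol, giving 0.97962 Fe and 0.97962 O.
29.52 wt% SiO2 ÷ 60.083 g/mol = 0.49132 mol, giving 0.49132 Si and 0.98264 O.
Oxygen sums to 1.96226; scaling by 4/1.96226 = 2.03847 puts the formula on 4 O.
Fe: 0.97962 × 2.03847 = 1.997 atoms per formula unit.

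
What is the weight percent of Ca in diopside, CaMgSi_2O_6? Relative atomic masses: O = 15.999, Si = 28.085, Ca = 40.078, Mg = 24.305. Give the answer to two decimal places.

18.51 mass %

Formula mass = 1*40.078 + 1*24.305 + 2*28.085 + 6*15.999 = 216.547 g/mol, of which 40.078 g is Ca.
So Ca makes up 40.078/216.547 = 0.1851 of the mass, i.e. 18.51%.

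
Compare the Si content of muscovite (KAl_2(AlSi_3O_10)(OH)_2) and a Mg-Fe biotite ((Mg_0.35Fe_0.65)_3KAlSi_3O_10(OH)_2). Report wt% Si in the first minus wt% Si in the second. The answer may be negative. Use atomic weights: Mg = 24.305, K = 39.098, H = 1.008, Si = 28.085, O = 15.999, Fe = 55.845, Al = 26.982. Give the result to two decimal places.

First mineral: 84.255 g Si in 398.303 g formula = 21.15 wt% Si.
Second mineral: 84.255 g Si in 478.757 g formula = 17.60 wt% Si.
21.15% − 17.60% gives a difference of 3.55 percentage points.

3.55 percentage points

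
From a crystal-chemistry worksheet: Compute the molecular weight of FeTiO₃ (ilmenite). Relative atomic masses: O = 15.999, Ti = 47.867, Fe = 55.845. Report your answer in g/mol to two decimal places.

151.71 g/mol

Fe: 1 × 55.845 = 55.8450
Ti: 1 × 47.867 = 47.8670
O: 3 × 15.999 = 47.9970
Summing the contributions gives the formula mass.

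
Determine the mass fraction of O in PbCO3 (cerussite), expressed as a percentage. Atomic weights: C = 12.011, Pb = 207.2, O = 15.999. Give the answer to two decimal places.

Molar mass of PbCO3: 1×207.2 + 1×12.011 + 3×15.999 = 267.208 g/mol.
Mass of O per formula unit: 3 × 15.999 = 47.997 g.
Weight fraction O = 47.997 / 267.208 = 0.1796.

17.96 weight percent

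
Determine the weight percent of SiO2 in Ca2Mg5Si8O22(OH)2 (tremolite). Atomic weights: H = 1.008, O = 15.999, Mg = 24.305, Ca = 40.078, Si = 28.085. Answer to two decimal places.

Molar mass of Ca2Mg5Si8O22(OH)2 = 2*40.078 + 5*24.305 + 8*28.085 + 24*15.999 + 2*1.008 = 812.353 g/mol.
Each formula unit contains 8 Si, equivalent to 8/1 = 8.0000 mol SiO2.
M(SiO2) = 1×28.085 + 2×15.999 = 60.083 g/mol.
Mass of SiO2 per formula unit = 8.0000 × 60.083 = 480.664 g.
SiO2 wt% = 480.664 / 812.353 × 100 = 59.17%.

59.17 wt%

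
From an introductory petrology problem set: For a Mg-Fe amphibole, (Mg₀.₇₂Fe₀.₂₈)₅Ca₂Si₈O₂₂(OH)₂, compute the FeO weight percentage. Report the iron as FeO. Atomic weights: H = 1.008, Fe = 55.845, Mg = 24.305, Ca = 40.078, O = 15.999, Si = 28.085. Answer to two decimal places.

11.74 wt%

M((Mg₀.₇₂Fe₀.₂₈)₅Ca₂Si₈O₂₂(OH)₂) = 856.509 g/mol; M(FeO) = 71.844 g/mol.
Moles FeO per formula unit = 1.40 Fe ÷ 1 = 1.4000.
FeO fraction = (1.4000 × 71.844) / 856.509 = 100.582/856.509 = 0.1174.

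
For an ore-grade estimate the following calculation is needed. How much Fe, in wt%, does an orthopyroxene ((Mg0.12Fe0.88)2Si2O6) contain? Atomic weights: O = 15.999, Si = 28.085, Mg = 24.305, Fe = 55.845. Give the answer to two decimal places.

M((Mg0.12Fe0.88)2Si2O6) = 256.284 g/mol.
Fe contributes 1.76 × 55.845 = 98.287 g per mole.
98.287/256.284 = 0.3835 → 38.35%.

38.35 wt%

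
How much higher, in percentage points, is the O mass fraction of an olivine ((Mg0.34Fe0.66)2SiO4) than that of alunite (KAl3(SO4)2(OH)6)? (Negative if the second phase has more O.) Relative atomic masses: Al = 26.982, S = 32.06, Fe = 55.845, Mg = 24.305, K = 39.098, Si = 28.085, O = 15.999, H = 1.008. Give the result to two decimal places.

O in (Mg0.34Fe0.66)2SiO4: molar mass 182.324 g/mol; 4×15.999 = 63.996 g → 35.10 wt%.
O in KAl3(SO4)2(OH)6: molar mass 414.198 g/mol; 14×15.999 = 223.986 g → 54.08 wt%.
Difference = 35.10 − 54.08 = -18.98 percentage points.

-18.98 percentage points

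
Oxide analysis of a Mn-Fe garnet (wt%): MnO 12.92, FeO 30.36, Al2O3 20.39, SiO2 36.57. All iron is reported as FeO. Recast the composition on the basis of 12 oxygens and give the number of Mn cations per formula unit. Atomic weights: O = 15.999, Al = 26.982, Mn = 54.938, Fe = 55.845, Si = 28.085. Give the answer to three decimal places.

0.902 Mn apfu

MnO (M=70.937): mol = 0.18213; Mn = 0.18213, O = 0.18213.
FeO (M=71.844): mol = 0.42258; Fe = 0.42258, O = 0.42258.
Al2O3 (M=101.961): mol = 0.19998; Al = 0.39996, O = 0.59994.
SiO2 (M=60.083): mol = 0.60866; Si = 0.60866, O = 1.21732.
ΣO = 2.42197; factor = 12/ΣO = 4.95464.
Mn apfu = 0.18213 × 4.95464 = 0.902.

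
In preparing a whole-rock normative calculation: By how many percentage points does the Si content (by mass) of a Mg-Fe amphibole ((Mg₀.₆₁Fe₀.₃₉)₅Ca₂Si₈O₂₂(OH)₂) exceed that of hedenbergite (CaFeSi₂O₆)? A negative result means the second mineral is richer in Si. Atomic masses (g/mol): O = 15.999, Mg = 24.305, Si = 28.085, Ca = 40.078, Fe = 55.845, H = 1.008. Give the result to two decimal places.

3.07 percentage points

M((Mg₀.₆₁Fe₀.₃₉)₅Ca₂Si₈O₂₂(OH)₂) = 873.856 g/mol, so wt% Si = 224.680/873.856 × 100 = 25.71%.
M(CaFeSi₂O₆) = 248.087 g/mol, so wt% Si = 56.170/248.087 × 100 = 22.64%.
25.71 − 22.64 = 3.07 pp.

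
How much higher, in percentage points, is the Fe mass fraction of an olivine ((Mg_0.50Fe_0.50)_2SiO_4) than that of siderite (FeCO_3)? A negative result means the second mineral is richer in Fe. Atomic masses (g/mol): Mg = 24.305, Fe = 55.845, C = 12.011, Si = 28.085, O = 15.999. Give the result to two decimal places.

Fe in (Mg_0.50Fe_0.50)_2SiO_4: molar mass 172.231 g/mol; 1×55.845 = 55.845 g → 32.42 wt%.
Fe in FeCO_3: molar mass 115.853 g/mol; 1×55.845 = 55.845 g → 48.20 wt%.
Difference = 32.42 − 48.20 = -15.78 percentage points.

-15.78 percentage points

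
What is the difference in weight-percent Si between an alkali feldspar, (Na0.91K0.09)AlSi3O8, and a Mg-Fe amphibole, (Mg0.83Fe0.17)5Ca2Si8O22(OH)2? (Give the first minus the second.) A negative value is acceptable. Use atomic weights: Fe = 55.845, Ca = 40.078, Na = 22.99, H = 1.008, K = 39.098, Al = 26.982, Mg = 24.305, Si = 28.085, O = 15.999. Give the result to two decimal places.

5.18 percentage points

M((Na0.91K0.09)AlSi3O8) = 263.669 g/mol, so wt% Si = 84.255/263.669 × 100 = 31.95%.
M((Mg0.83Fe0.17)5Ca2Si8O22(OH)2) = 839.162 g/mol, so wt% Si = 224.680/839.162 × 100 = 26.77%.
31.95 − 26.77 = 5.18 pp.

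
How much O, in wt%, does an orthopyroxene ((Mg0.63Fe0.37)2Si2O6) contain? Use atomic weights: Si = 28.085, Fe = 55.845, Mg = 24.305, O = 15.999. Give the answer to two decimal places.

Molar mass of (Mg0.63Fe0.37)2Si2O6: 1.26·24.305 + 0.74·55.845 + 2·28.085 + 6·15.999 = 224.114 g/mol.
Mass of O per formula unit: 6 × 15.999 = 95.994 g.
Weight fraction O = 95.994 / 224.114 = 0.4283.

42.83 wt%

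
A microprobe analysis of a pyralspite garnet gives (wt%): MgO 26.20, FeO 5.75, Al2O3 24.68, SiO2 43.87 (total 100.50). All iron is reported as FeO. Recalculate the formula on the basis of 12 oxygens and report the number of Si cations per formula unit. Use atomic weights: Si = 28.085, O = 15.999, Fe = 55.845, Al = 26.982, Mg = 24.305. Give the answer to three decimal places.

26.20 wt% MgO ÷ 40.304 g/mol = 0.65006 mol, giving 0.65006 Mg and 0.65006 O.
5.75 wt% FeO ÷ 71.844 g/mol = 0.08003 mol, giving 0.08003 Fe and 0.08003 O.
24.68 wt% Al2O3 ÷ 101.961 g/mol = 0.24205 mol, giving 0.48410 Al and 0.72615 O.
43.87 wt% SiO2 ÷ 60.083 g/mol = 0.73016 mol, giving 0.73016 Si and 1.46032 O.
Oxygen sums to 2.91656; scaling by 12/2.91656 = 4.11444 puts the formula on 12 O.
Si: 0.73016 × 4.11444 = 3.004 atoms per formula unit.

3.004 Si apfu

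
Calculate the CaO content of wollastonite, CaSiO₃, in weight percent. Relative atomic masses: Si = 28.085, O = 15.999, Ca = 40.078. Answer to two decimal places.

48.28 wt%

Formula mass = 116.160 g/mol.
1 Ca → 1.0000 mol CaO per formula unit; M(CaO) = 56.077, so CaO mass = 56.077 g.
56.077/116.160 × 100 = 48.28 wt%.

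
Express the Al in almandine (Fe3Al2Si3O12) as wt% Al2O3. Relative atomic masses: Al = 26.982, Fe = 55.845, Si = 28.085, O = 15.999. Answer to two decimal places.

M(Fe3Al2Si3O12) = 497.742 g/mol; M(Al2O3) = 101.961 g/mol.
Moles Al2O3 per formula unit = 2 Al ÷ 2 = 1.0000.
Al2O3 fraction = (1.0000 × 101.961) / 497.742 = 101.961/497.742 = 0.2048.

20.48 wt%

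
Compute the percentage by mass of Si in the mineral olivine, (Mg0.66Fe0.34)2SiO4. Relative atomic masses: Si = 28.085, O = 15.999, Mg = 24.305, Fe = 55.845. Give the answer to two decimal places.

17.32 weight percent

M((Mg0.66Fe0.34)2SiO4) = 162.138 g/mol.
Si contributes 1 × 28.085 = 28.085 g per mole.
28.085/162.138 = 0.1732 → 17.32%.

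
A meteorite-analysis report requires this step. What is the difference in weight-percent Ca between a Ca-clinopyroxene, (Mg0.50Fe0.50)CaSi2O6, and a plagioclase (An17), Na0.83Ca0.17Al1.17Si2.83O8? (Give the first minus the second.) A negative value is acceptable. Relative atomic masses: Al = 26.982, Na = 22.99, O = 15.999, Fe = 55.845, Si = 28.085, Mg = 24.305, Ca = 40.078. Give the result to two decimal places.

First mineral: 40.078 g Ca in 232.317 g formula = 17.25 wt% Ca.
Second mineral: 6.813 g Ca in 264.936 g formula = 2.57 wt% Ca.
17.25% − 2.57% gives a difference of 14.68 percentage points.

14.68 percentage points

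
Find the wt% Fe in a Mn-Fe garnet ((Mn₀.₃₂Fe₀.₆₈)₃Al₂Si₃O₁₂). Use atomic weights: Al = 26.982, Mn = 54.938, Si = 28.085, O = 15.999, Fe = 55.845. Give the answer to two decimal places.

M((Mn₀.₃₂Fe₀.₆₈)₃Al₂Si₃O₁₂) = 496.871 g/mol.
Fe contributes 2.04 × 55.845 = 113.924 g per mole.
113.924/496.871 = 0.2293 → 22.93%.

22.93 weight percent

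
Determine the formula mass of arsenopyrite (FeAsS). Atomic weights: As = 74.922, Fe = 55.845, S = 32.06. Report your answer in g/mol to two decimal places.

162.83 g/mol

Fe: 1 × 55.845 = 55.8450
As: 1 × 74.922 = 74.9220
S: 1 × 32.06 = 32.0600
Summing the contributions gives the formula mass.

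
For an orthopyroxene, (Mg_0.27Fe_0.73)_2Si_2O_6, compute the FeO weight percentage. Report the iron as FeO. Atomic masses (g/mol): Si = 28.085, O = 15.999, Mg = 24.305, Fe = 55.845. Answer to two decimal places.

42.50 wt%

M((Mg_0.27Fe_0.73)_2Si_2O_6) = 246.822 g/mol; M(FeO) = 71.844 g/mol.
Moles FeO per formula unit = 1.46 Fe ÷ 1 = 1.4600.
FeO fraction = (1.4600 × 71.844) / 246.822 = 104.892/246.822 = 0.4250.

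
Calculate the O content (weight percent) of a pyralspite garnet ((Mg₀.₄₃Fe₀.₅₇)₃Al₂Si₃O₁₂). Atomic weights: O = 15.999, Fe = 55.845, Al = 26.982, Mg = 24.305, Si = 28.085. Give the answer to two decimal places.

Formula mass = 1.29*24.305 + 1.71*55.845 + 2*26.982 + 3*28.085 + 12*15.999 = 457.055 g/mol, of which 191.988 g is O.
So O makes up 191.988/457.055 = 0.4201 of the mass, i.e. 42.01%.

42.01 weight percent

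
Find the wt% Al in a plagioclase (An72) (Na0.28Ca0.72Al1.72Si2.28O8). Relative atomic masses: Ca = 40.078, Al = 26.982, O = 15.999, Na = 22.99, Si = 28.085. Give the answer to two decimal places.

M(Na0.28Ca0.72Al1.72Si2.28O8) = 273.728 g/mol.
Al contributes 1.72 × 26.982 = 46.409 g per mole.
46.409/273.728 = 0.1695 → 16.95%.

16.95 mass %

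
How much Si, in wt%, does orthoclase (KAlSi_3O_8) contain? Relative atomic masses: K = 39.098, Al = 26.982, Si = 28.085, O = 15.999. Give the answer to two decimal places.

30.27 wt%

Formula mass = 1×39.098 + 1×26.982 + 3×28.085 + 8×15.999 = 278.327 g/mol, of which 84.255 g is Si.
So Si makes up 84.255/278.327 = 0.3027 of the mass, i.e. 30.27%.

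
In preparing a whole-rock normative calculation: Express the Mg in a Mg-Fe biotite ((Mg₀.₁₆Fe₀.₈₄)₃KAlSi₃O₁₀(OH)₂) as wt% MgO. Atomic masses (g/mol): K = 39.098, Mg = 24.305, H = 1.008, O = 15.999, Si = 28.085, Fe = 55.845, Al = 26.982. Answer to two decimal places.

3.89 wt%

M((Mg₀.₁₆Fe₀.₈₄)₃KAlSi₃O₁₀(OH)₂) = 496.735 g/mol; M(MgO) = 40.304 g/mol.
Moles MgO per formula unit = 0.48 Mg ÷ 1 = 0.4800.
MgO fraction = (0.4800 × 40.304) / 496.735 = 19.346/496.735 = 0.0389.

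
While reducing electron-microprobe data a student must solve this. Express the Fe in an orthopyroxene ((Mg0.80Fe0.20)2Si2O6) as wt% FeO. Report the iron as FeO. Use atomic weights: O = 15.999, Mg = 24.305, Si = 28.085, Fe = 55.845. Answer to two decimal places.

Formula mass = 213.390 g/mol.
0.40 Fe → 0.4000 mol FeO per formula unit; M(FeO) = 71.844, so FeO mass = 28.738 g.
28.738/213.390 × 100 = 13.47 wt%.

13.47 wt%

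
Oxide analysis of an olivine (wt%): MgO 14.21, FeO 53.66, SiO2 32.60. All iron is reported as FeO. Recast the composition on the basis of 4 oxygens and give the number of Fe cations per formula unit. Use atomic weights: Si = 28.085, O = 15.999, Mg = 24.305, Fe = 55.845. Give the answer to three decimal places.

1.368 Fe apfu

MgO: 14.21/40.304 = 0.35257 mol → 0.35257 mol Mg, 0.35257 mol O.
FeO: 53.66/71.844 = 0.74690 mol → 0.74690 mol Fe, 0.74690 mol O.
SiO2: 32.60/60.083 = 0.54258 mol → 0.54258 mol Si, 1.08516 mol O.
Total oxygen = 2.18463 mol. Normalization factor = 4/2.18463 = 1.83097.
Fe per 4 O = 0.74690 × 1.83097 = 1.368.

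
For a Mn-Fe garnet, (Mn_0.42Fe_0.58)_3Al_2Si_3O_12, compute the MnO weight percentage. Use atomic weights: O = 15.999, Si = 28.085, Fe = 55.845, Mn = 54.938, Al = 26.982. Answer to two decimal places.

M((Mn_0.42Fe_0.58)_3Al_2Si_3O_12) = 496.599 g/mol; M(MnO) = 70.937 g/mol.
Moles MnO per formula unit = 1.26 Mn ÷ 1 = 1.2600.
MnO fraction = (1.2600 × 70.937) / 496.599 = 89.381/496.599 = 0.1800.

18.00 wt%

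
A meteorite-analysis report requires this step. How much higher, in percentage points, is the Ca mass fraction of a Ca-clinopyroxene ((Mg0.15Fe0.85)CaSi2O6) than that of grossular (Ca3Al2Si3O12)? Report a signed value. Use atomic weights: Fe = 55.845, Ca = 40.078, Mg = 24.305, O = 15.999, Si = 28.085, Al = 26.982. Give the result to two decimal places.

First mineral: 40.078 g Ca in 243.356 g formula = 16.47 wt% Ca.
Second mineral: 120.234 g Ca in 450.441 g formula = 26.69 wt% Ca.
16.47% − 26.69% gives a difference of -10.22 percentage points.

-10.22 percentage points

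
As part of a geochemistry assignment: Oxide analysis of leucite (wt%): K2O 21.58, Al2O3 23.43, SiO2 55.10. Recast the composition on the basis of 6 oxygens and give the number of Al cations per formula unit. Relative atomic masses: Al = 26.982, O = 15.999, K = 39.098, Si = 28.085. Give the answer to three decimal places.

1.002 Al apfu

21.58 wt% K2O ÷ 94.195 g/mol = 0.22910 mol, giving 0.45820 K and 0.22910 O.
23.43 wt% Al2O3 ÷ 101.961 g/mol = 0.22979 mol, giving 0.45958 Al and 0.68937 O.
55.10 wt% SiO2 ÷ 60.083 g/mol = 0.91706 mol, giving 0.91706 Si and 1.83412 O.
Oxygen sums to 2.75259; scaling by 6/2.75259 = 2.17977 puts the formula on 6 O.
Al: 0.45958 × 2.17977 = 1.002 atoms per formula unit.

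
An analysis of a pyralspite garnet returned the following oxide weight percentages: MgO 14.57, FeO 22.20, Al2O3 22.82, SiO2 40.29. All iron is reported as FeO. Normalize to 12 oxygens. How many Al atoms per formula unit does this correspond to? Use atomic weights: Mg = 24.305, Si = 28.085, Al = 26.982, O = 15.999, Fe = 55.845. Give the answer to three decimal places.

MgO: 14.57/40.304 = 0.36150 mol → 0.36150 mol Mg, 0.36150 mol O.
FeO: 22.20/71.844 = 0.30900 mol → 0.30900 mol Fe, 0.30900 mol O.
Al2O3: 22.82/101.961 = 0.22381 mol → 0.44762 mol Al, 0.67143 mol O.
SiO2: 40.29/60.083 = 0.67057 mol → 0.67057 mol Si, 1.34114 mol O.
Total oxygen = 2.68307 mol. Normalization factor = 12/2.68307 = 4.47249.
Al per 12 O = 0.44762 × 4.47249 = 2.002.

2.002 Al apfu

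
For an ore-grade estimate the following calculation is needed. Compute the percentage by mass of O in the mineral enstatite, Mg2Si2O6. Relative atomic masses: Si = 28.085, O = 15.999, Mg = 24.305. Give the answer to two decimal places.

M(Mg2Si2O6) = 200.774 g/mol.
O contributes 6 × 15.999 = 95.994 g per mole.
95.994/200.774 = 0.4781 → 47.81%.

47.81 weight percent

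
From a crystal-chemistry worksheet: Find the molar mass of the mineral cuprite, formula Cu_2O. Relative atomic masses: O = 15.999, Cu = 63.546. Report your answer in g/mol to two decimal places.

143.09 g/mol

Cu: 2 × 63.546 = 127.0920
O: 1 × 15.999 = 15.9990
Summing the contributions gives the formula mass.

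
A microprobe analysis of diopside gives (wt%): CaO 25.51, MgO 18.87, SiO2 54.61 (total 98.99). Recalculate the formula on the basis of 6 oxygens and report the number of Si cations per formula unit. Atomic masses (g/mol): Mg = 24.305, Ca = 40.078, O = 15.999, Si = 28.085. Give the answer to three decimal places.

1.990 Si apfu

CaO (M=56.077): mol = 0.45491; Ca = 0.45491, O = 0.45491.
MgO (M=40.304): mol = 0.46819; Mg = 0.46819, O = 0.46819.
SiO2 (M=60.083): mol = 0.90891; Si = 0.90891, O = 1.81782.
ΣO = 2.74092; factor = 6/ΣO = 2.18905.
Si apfu = 0.90891 × 2.18905 = 1.990.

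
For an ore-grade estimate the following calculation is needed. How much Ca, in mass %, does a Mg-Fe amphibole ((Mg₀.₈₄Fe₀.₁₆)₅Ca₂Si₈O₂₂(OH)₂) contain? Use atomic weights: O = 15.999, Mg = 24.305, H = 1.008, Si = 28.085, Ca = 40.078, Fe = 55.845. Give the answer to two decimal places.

Molar mass of (Mg₀.₈₄Fe₀.₁₆)₅Ca₂Si₈O₂₂(OH)₂: 4.20*24.305 + 0.80*55.845 + 2*40.078 + 8*28.085 + 24*15.999 + 2*1.008 = 837.585 g/mol.
Mass of Ca per formula unit: 2 × 40.078 = 80.156 g.
Weight fraction Ca = 80.156 / 837.585 = 0.0957.

9.57 mass %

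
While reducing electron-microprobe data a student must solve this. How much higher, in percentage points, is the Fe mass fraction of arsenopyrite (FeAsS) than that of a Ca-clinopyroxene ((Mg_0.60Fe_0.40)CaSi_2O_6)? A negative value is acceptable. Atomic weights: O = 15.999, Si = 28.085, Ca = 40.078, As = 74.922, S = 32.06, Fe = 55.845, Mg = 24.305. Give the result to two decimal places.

24.55 percentage points

M(FeAsS) = 162.827 g/mol, so wt% Fe = 55.845/162.827 × 100 = 34.30%.
M((Mg_0.60Fe_0.40)CaSi_2O_6) = 229.163 g/mol, so wt% Fe = 22.338/229.163 × 100 = 9.75%.
34.30 − 9.75 = 24.55 pp.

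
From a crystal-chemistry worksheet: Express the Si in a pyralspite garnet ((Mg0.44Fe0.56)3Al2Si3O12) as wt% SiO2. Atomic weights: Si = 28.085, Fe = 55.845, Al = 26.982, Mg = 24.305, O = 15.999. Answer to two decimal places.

Molar mass of (Mg0.44Fe0.56)3Al2Si3O12 = 1.32*24.305 + 1.68*55.845 + 2*26.982 + 3*28.085 + 12*15.999 = 456.109 g/mol.
Each formula unit contains 3 Si, equivalent to 3/1 = 3.0000 mol SiO2.
M(SiO2) = 1×28.085 + 2×15.999 = 60.083 g/mol.
Mass of SiO2 per formula unit = 3.0000 × 60.083 = 180.249 g.
SiO2 wt% = 180.249 / 456.109 × 100 = 39.52%.

39.52 wt%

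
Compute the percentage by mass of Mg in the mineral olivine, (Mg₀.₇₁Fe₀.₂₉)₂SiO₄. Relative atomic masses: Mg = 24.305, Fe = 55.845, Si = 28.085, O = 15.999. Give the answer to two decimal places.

21.71 mass %

Formula mass = 1.42*24.305 + 0.58*55.845 + 1*28.085 + 4*15.999 = 158.984 g/mol, of which 34.513 g is Mg.
So Mg makes up 34.513/158.984 = 0.2171 of the mass, i.e. 21.71%.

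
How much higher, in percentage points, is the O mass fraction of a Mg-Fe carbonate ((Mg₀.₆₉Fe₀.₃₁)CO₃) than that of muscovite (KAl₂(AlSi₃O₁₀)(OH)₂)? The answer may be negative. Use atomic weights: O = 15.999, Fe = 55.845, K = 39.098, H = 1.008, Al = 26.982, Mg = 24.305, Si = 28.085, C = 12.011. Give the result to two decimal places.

First mineral: 47.997 g O in 94.090 g formula = 51.01 wt% O.
Second mineral: 191.988 g O in 398.303 g formula = 48.20 wt% O.
51.01% − 48.20% gives a difference of 2.81 percentage points.

2.81 percentage points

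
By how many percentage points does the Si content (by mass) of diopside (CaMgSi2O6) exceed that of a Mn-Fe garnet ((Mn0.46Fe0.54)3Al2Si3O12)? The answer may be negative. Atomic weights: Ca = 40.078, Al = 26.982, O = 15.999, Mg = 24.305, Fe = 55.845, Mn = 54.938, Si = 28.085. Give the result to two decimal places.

8.97 percentage points

Si in CaMgSi2O6: molar mass 216.547 g/mol; 2×28.085 = 56.170 g → 25.94 wt%.
Si in (Mn0.46Fe0.54)3Al2Si3O12: molar mass 496.490 g/mol; 3×28.085 = 84.255 g → 16.97 wt%.
Difference = 25.94 − 16.97 = 8.97 percentage points.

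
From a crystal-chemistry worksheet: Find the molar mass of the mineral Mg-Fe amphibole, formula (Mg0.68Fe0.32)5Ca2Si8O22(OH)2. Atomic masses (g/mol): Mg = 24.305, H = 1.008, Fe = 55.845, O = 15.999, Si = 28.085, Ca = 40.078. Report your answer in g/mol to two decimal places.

Mg: 3.40 × 24.305 = 82.6370
Fe: 1.60 × 55.845 = 89.3520
Ca: 2 × 40.078 = 80.1560
Si: 8 × 28.085 = 224.6800
O: 24 × 15.999 = 383.9760
H: 2 × 1.008 = 2.0160
Summing the contributions gives the formula mass.

862.82 g/mol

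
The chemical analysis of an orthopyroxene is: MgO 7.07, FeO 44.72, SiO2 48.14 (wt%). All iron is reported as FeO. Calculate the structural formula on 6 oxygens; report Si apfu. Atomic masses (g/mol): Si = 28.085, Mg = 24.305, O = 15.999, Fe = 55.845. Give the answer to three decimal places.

2.003 Si apfu

MgO: 7.07/40.304 = 0.17542 mol → 0.17542 mol Mg, 0.17542 mol O.
FeO: 44.72/71.844 = 0.62246 mol → 0.62246 mol Fe, 0.62246 mol O.
SiO2: 48.14/60.083 = 0.80122 mol → 0.80122 mol Si, 1.60244 mol O.
Total oxygen = 2.40032 mol. Normalization factor = 6/2.40032 = 2.49967.
Si per 6 O = 0.80122 × 2.49967 = 2.003.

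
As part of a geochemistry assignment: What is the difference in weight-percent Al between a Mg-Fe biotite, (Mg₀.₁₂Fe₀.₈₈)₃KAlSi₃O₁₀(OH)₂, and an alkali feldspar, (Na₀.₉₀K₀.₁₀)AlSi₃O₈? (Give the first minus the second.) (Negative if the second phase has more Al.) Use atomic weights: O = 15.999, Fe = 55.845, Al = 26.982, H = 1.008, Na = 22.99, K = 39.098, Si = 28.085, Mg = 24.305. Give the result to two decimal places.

-4.84 percentage points

M((Mg₀.₁₂Fe₀.₈₈)₃KAlSi₃O₁₀(OH)₂) = 500.520 g/mol, so wt% Al = 26.982/500.520 × 100 = 5.39%.
M((Na₀.₉₀K₀.₁₀)AlSi₃O₈) = 263.830 g/mol, so wt% Al = 26.982/263.830 × 100 = 10.23%.
5.39 − 10.23 = -4.84 pp.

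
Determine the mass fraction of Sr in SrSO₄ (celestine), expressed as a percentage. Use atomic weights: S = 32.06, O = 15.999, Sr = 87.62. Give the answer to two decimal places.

M(SrSO₄) = 183.676 g/mol.
Sr contributes 1 × 87.62 = 87.620 g per mole.
87.620/183.676 = 0.4770 → 47.70%.

47.70 wt%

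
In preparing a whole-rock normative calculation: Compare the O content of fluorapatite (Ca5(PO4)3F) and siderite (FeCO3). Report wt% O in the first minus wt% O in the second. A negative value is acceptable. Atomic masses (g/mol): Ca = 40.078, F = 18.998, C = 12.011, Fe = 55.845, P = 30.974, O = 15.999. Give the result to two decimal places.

-3.36 percentage points

M(Ca5(PO4)3F) = 504.298 g/mol, so wt% O = 191.988/504.298 × 100 = 38.07%.
M(FeCO3) = 115.853 g/mol, so wt% O = 47.997/115.853 × 100 = 41.43%.
38.07 − 41.43 = -3.36 pp.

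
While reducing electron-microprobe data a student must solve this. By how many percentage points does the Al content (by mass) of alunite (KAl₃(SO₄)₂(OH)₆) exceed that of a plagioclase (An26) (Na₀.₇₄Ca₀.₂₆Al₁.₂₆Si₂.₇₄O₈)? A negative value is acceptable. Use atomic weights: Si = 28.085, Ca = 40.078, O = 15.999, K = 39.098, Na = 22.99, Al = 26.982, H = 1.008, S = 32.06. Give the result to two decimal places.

Al in KAl₃(SO₄)₂(OH)₆: molar mass 414.198 g/mol; 3×26.982 = 80.946 g → 19.54 wt%.
Al in Na₀.₇₄Ca₀.₂₆Al₁.₂₆Si₂.₇₄O₈: molar mass 266.375 g/mol; 1.26×26.982 = 33.997 g → 12.76 wt%.
Difference = 19.54 − 12.76 = 6.78 percentage points.

6.78 percentage points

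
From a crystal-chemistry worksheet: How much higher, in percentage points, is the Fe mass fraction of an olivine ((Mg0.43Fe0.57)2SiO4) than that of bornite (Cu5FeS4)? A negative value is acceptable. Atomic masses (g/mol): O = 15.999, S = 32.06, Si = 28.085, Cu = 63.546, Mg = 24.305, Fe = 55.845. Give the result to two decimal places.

Fe in (Mg0.43Fe0.57)2SiO4: molar mass 176.647 g/mol; 1.14×55.845 = 63.663 g → 36.04 wt%.
Fe in Cu5FeS4: molar mass 501.815 g/mol; 1×55.845 = 55.845 g → 11.13 wt%.
Difference = 36.04 − 11.13 = 24.91 percentage points.

24.91 percentage points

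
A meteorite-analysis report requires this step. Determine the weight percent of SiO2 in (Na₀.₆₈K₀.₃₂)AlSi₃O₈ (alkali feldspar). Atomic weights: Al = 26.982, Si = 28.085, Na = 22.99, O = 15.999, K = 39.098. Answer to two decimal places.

M((Na₀.₆₈K₀.₃₂)AlSi₃O₈) = 267.374 g/mol; M(SiO2) = 60.083 g/mol.
Moles SiO2 per formula unit = 3 Si ÷ 1 = 3.0000.
SiO2 fraction = (3.0000 × 60.083) / 267.374 = 180.249/267.374 = 0.6741.

67.41 wt%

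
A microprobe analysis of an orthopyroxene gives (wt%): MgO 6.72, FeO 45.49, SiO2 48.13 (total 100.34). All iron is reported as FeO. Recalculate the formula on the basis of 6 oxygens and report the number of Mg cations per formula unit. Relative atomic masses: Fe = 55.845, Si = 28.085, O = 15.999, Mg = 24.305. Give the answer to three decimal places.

MgO: 6.72/40.304 = 0.16673 mol → 0.16673 mol Mg, 0.16673 mol O.
FeO: 45.49/71.844 = 0.63318 mol → 0.63318 mol Fe, 0.63318 mol O.
SiO2: 48.13/60.083 = 0.80106 mol → 0.80106 mol Si, 1.60212 mol O.
Total oxygen = 2.40203 mol. Normalization factor = 6/2.40203 = 2.49789.
Mg per 6 O = 0.16673 × 2.49789 = 0.416.

0.416 Mg apfu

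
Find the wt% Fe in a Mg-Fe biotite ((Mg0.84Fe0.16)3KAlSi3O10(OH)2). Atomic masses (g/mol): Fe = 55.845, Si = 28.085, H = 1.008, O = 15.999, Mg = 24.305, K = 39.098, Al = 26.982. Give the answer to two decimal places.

Formula mass = 2.52·24.305 + 0.48·55.845 + 1·39.098 + 1·26.982 + 3·28.085 + 12·15.999 + 2·1.008 = 432.393 g/mol, of which 26.806 g is Fe.
So Fe makes up 26.806/432.393 = 0.0620 of the mass, i.e. 6.20%.

6.20 weight percent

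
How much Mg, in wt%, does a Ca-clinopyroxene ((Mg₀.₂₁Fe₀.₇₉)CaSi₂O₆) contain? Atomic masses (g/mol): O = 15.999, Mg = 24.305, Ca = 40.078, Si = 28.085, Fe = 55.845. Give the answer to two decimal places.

Molar mass of (Mg₀.₂₁Fe₀.₇₉)CaSi₂O₆: 0.21·24.305 + 0.79·55.845 + 1·40.078 + 2·28.085 + 6·15.999 = 241.464 g/mol.
Mass of Mg per formula unit: 0.21 × 24.305 = 5.104 g.
Weight fraction Mg = 5.104 / 241.464 = 0.0211.

2.11 wt%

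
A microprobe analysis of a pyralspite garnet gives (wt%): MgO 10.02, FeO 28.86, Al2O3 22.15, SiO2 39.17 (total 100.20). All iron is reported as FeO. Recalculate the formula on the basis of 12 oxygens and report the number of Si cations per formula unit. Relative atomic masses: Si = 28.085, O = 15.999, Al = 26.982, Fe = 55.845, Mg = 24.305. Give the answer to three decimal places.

MgO: 10.02/40.304 = 0.24861 mol → 0.24861 mol Mg, 0.24861 mol O.
FeO: 28.86/71.844 = 0.40170 mol → 0.40170 mol Fe, 0.40170 mol O.
Al2O3: 22.15/101.961 = 0.21724 mol → 0.43448 mol Al, 0.65172 mol O.
SiO2: 39.17/60.083 = 0.65193 mol → 0.65193 mol Si, 1.30386 mol O.
Total oxygen = 2.60589 mol. Normalization factor = 12/2.60589 = 4.60495.
Si per 12 O = 0.65193 × 4.60495 = 3.002.

3.002 Si apfu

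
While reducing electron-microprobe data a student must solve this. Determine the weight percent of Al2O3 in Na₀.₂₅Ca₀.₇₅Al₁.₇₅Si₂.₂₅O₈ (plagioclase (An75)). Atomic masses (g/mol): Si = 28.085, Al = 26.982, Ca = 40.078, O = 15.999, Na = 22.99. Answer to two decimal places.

Molar mass of Na₀.₂₅Ca₀.₇₅Al₁.₇₅Si₂.₂₅O₈ = 0.25*22.99 + 0.75*40.078 + 1.75*26.982 + 2.25*28.085 + 8*15.999 = 274.208 g/mol.
Each formula unit contains 1.75 Al, equivalent to 1.75/2 = 0.8750 mol Al2O3.
M(Al2O3) = 2×26.982 + 3×15.999 = 101.961 g/mol.
Mass of Al2O3 per formula unit = 0.8750 × 101.961 = 89.216 g.
Al2O3 wt% = 89.216 / 274.208 × 100 = 32.54%.

32.54 wt%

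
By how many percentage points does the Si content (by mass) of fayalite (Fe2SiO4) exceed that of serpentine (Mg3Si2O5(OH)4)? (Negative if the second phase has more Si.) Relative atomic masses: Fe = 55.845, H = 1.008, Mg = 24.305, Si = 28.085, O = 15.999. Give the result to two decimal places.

M(Fe2SiO4) = 203.771 g/mol, so wt% Si = 28.085/203.771 × 100 = 13.78%.
M(Mg3Si2O5(OH)4) = 277.108 g/mol, so wt% Si = 56.170/277.108 × 100 = 20.27%.
13.78 − 20.27 = -6.49 pp.

-6.49 percentage points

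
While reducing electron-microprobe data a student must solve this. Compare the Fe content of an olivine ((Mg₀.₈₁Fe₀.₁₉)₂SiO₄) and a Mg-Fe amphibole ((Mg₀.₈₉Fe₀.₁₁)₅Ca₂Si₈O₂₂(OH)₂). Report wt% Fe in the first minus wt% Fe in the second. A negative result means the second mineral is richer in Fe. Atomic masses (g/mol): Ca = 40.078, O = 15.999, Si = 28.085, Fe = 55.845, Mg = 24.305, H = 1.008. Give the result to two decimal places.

10.20 percentage points

First mineral: 21.221 g Fe in 152.676 g formula = 13.90 wt% Fe.
Second mineral: 30.715 g Fe in 829.700 g formula = 3.70 wt% Fe.
13.90% − 3.70% gives a difference of 10.20 percentage points.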